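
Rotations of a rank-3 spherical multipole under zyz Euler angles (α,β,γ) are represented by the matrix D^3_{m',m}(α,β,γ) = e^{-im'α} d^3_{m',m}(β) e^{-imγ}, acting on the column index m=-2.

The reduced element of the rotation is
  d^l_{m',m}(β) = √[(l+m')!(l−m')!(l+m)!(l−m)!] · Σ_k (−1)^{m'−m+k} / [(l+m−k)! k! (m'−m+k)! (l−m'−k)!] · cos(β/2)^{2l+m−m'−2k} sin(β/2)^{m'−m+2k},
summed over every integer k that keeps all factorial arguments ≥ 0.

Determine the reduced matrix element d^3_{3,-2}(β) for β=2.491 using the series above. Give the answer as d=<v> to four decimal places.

d^3_{3,-2}(β=2.4910) via the finite sum:
c=cos(2.491000/2)=0.319590, s=sin(2.491000/2)=0.947556; N=√[720·1·1·120]=293.938769
k∈{0} keeps every argument non-negative
  k=0: (−1)^5·293.9388/(120)·0.3196^1·0.9476^5 = -0.597988
d^3_{3,-2}(2.4910) = -0.597988

d=-0.5980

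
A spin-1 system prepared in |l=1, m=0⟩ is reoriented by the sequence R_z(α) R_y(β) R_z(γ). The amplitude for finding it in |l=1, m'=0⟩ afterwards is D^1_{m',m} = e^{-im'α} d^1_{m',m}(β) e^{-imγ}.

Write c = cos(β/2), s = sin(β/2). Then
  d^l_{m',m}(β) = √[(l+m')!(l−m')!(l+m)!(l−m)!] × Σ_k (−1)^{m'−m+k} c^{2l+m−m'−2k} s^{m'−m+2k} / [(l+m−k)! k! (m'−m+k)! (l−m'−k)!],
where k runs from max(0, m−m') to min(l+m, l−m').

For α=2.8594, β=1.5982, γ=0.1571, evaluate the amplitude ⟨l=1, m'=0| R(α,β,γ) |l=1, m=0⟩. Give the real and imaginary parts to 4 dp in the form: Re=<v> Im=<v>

Split into d^1_{0,0}(β=1.5982) × two z-phases.
c=cos(1.598200/2)=0.697352, s=sin(1.598200/2)=0.716729; N=√[1·1·1·1]=1.000000
k∈{0,1} keeps every argument non-negative
  k=0: (−1)^0·1.0000/(1)·0.6974^2·0.7167^0 = +0.486300
  k=1: (−1)^1·1.0000/(1)·0.6974^0·0.7167^2 = -0.513700
d^1_{0,0}(1.5982) = +0.486300 -0.513700 = -0.027400
Phases: e^{-i·(0)·2.8594}=+1.000000+0.000000i, e^{-i·(0)·0.1571}=+1.000000+0.000000i ⇒ D=-0.027400+0.000000i

Re=-0.0274 Im=0.0000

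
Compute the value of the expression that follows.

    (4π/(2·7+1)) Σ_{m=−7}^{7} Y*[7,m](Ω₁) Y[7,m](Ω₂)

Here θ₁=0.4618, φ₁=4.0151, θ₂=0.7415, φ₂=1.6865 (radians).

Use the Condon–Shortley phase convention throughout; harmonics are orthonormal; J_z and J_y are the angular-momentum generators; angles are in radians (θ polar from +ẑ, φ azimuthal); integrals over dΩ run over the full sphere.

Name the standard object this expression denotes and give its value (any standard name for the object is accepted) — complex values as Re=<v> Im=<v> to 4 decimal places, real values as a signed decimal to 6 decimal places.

This sum is the spherical-harmonic addition theorem: it equals the Legendre polynomial P_l(cos γ) of the angle γ between the two directions.
Addition theorem: P_7(cos γ) = (4π/15) Σ_m Y*_{lm}(Ω₁) Y_{lm}(Ω₂), m = −7…7:
  m=-7: (-0.001718, 0.000293) × (0.023216, 0.022104) = (-0.000046, -0.000031)  (running Σ = (-0.000046, -0.000031))
  m=-6: (0.006610, -0.011316) × (-0.100652, 0.083789) = (0.000283, 0.001693)  (running Σ = (0.000237, 0.001662))
  m=-5: (0.020517, 0.057118) × (-0.171148, -0.262073) = (0.011458, -0.015153)  (running Σ = (0.011694, -0.013491))
  m=-4: (-0.180297, -0.066312) × (0.410103, -0.204625) = (-0.087510, 0.009699)  (running Σ = (-0.075815, -0.003792))
  m=-3: (0.356131, -0.204413) × (0.109001, 0.301309) = (0.100410, 0.085024)  (running Σ = (0.024595, 0.081232))
  m=-2: (-0.091138, 0.511825) × (0.129526, -0.030520) = (0.003816, 0.069076)  (running Σ = (0.028411, 0.150308))
  m=-1: (-0.111391, -0.132978) × (0.044725, 0.384825) = (0.046191, -0.048813)  (running Σ = (0.074602, 0.101494))
  m=0: (-0.417356, -0.000000) × (0.017620, 0.000000) = (-0.007354, -0.000000)  (running Σ = (0.067248, 0.101494))
  m=1: (0.111391, -0.132978) × (-0.044725, 0.384825) = (0.046191, 0.048813)  (running Σ = (0.113439, 0.150308))
  m=2: (-0.091138, -0.511825) × (0.129526, 0.030520) = (0.003816, -0.069076)  (running Σ = (0.117255, 0.081232))
  m=3: (-0.356131, -0.204413) × (-0.109001, 0.301309) = (0.100410, -0.085024)  (running Σ = (0.217665, -0.003792))
  m=4: (-0.180297, 0.066312) × (0.410103, 0.204625) = (-0.087510, -0.009699)  (running Σ = (0.130156, -0.013491))
  m=5: (-0.020517, 0.057118) × (0.171148, -0.262073) = (0.011458, 0.015153)  (running Σ = (0.141614, 0.001662))
  m=6: (0.006610, 0.011316) × (-0.100652, -0.083789) = (0.000283, -0.001693)  (running Σ = (0.141896, -0.000031))
  m=7: (0.001718, 0.000293) × (-0.023216, 0.022104) = (-0.000046, 0.000031)  (running Σ = (0.141850, -0.000000))
Σ over m = (0.141850, -0.000000); ×(4π/15) → (0.118836, -0.000000). Real part: 0.118836

Legendre polynomial (addition theorem), +0.118836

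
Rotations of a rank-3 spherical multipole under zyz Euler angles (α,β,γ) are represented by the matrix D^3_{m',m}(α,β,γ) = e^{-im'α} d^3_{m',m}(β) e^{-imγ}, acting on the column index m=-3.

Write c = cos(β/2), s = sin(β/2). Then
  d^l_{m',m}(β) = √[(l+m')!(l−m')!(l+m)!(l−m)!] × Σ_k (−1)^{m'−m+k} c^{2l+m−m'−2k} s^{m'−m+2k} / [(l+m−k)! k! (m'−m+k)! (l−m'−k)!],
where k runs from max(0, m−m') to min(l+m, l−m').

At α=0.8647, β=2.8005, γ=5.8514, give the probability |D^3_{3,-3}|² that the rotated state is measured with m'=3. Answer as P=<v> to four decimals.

Split into d^3_{3,-3}(β=2.8005) × two z-phases.
c=cos(2.800500/2)=0.169721, s=sin(2.800500/2)=0.985492; N=√[720·1·1·720]=720.000000
The bounds max(0,m−m')=0 and min(l+m,l−m')=0 give 1 term
  k=0: (−1)^6·720.0000/(720)·0.1697^0·0.9855^6 = +0.916050
d^3_{3,-3}(2.8005) = +0.916050
|D^3_{3,-3}|² = |d^3_{3,-3}(β)|² = (+0.916050)² = 0.839147 (the z-rotation phases have unit modulus)

P=0.8391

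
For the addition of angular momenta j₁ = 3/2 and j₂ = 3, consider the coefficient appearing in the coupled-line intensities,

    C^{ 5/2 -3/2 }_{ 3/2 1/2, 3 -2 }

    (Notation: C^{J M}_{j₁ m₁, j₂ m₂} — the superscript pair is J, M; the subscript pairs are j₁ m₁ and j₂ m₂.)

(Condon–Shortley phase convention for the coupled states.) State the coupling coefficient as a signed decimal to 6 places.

j₁+j₂−J=2  J+j₁−j₂=1  J−j₁+j₂=4  j₁+j₂+J+1=8
(j₁±m₁, j₂±m₂, J±M) = (2,1,1,5,1,4)
P² = 288/7
sum k=0..1:
  [0] +1/12 = 1/12
  [1] −1/24 = -1/24
S = 1/24
C² = P²·S² = 1/14 ; C = +0.267261

+√(1/14) ≈ +0.267261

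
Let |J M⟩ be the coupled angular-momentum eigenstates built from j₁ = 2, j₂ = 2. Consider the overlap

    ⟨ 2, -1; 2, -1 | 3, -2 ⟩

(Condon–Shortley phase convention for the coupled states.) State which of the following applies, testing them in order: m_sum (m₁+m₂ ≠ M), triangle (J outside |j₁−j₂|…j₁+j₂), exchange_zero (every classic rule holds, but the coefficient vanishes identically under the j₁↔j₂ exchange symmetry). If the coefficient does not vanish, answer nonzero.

exchange_zero

m-sum: m₁+m₂ = -1+(-1) = -2, M = -2  ✓
triangle: |j₁−j₂| = 0 ≤ J = 3 ≤ j₁+j₂ = 4  ✓
exchange: j₁=j₂ and m₁=m₂, and (−1)^(j₁+j₂−J) = (−1)^1 = −1 forces ⟨j₁m₁;j₂m₂|JM⟩ = −⟨j₂m₂;j₁m₁|JM⟩ = −⟨j₁m₁;j₂m₂|JM⟩ ⇒ the coefficient vanishes identically
Racah sum check: Σ_k collapses to 0 ⇒ CG = 0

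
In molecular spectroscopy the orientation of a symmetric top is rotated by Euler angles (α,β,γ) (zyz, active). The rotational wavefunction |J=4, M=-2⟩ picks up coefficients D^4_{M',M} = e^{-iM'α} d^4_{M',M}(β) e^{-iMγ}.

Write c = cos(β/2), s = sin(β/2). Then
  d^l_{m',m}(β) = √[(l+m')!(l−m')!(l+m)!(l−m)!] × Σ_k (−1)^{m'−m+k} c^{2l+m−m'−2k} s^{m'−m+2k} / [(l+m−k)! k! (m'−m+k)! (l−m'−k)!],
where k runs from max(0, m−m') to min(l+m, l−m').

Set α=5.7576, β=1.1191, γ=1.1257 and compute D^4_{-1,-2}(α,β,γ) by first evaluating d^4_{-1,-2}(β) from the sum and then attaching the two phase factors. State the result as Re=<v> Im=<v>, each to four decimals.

First d^4_{-1,-2}(β=1.1191), then the phase factors e^{-i(-1)α} and e^{-i(-2)γ}:
With c≡cos(β/2)=0.847494 and s≡sin(β/2)=0.530805, N=[6·120·2·720]^{1/2}=1018.233765
Admissible k: 0..2 (factorial args all ≥0)
  k=0: (−1)^1·1018.2338/(240)·0.8475^7·0.5308^1 = -0.707176
  k=1: (−1)^2·1018.2338/(48)·0.8475^5·0.5308^3 = +1.387057
  k=2: (−1)^3·1018.2338/(72)·0.8475^3·0.5308^5 = -0.362743
d^4_{-1,-2}(1.1191) = -0.707176 +1.387057 -0.362743 = +0.317137
Attach z-rotation phases: D = e^{-i(-1)(5.7576)}·(+0.317137)·e^{-i(-2)(1.1257)} = -0.048965+0.313334i

Re=-0.0490 Im=0.3133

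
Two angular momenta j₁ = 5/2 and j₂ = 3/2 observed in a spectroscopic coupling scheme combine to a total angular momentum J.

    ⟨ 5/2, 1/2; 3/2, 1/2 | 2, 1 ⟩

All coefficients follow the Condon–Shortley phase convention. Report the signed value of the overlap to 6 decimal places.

−√(25/84) ≈ -0.545545

√[5·2!3!1!/7! · 3!2!2!1!3!1!] = √(12/7)
  +(−1)^1/∏(1,1,1,1,2,0)! = -1/2  (running -1/2)
  +(−1)^2/∏(2,0,0,0,3,1)! = 1/12  (running -5/12)
⟨..|..⟩ = √(12/7)·(-5/12) = -0.545545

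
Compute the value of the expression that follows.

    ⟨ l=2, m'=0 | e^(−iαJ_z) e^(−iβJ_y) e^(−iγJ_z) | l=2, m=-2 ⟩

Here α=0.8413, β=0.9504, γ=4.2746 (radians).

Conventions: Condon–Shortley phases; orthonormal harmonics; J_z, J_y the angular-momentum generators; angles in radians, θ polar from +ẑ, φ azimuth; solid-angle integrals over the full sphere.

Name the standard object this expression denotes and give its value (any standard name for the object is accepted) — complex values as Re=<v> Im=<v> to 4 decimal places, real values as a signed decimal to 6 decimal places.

This is a Wigner D-matrix element — the rotation-matrix element ⟨l m'| R(α,β,γ) |l m⟩ in the angular-momentum basis.
First d^2_{0,-2}(β=0.9504), then the phase factors e^{-i(0)α} and e^{-i(-2)γ}:
c=cos(0.950400/2)=0.889201, s=sin(0.950400/2)=0.457516; N=√[2·2·1·24]=9.797959
The bounds max(0,m−m')=0 and min(l+m,l−m')=0 give 1 term
  k=0: (−1)^2·9.7980/(4)·0.8892^2·0.4575^2 = +0.405405
d^2_{0,-2}(0.9504) = +0.405405
Phases: e^{-i·(0)·0.8413}=+1.000000+0.000000i, e^{-i·(-2)·4.2746}=-0.640553+0.767914i ⇒ D=-0.259683+0.311316i

Wigner D-matrix element, Re=-0.2597 Im=0.3113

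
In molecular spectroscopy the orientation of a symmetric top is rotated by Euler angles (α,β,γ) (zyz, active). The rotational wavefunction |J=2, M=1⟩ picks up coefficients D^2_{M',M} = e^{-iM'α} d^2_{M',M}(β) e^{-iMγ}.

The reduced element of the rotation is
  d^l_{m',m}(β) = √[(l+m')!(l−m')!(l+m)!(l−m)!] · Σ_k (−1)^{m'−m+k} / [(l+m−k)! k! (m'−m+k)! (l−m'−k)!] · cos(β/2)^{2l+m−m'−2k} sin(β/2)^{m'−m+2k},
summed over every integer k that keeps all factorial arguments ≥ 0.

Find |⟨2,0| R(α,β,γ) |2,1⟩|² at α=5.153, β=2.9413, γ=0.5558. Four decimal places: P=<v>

P=0.0570

D^2_{0,1}(5.1530,2.9413,0.5558) = e^{-i·0·5.1530}·d^2_{0,1}(2.9413)·e^{-i·1·0.5558}. Compute d first:
Half-angle: c=0.099979, s=0.994990. N=√(2·2·6·1)=4.898979
The bounds max(0,m−m')=1 and min(l+m,l−m')=2 give 2 terms
  k=1: (−1)^0·4.8990/(2)·0.1000^3·0.9950^1 = +0.002436
  k=2: (−1)^1·4.8990/(2)·0.1000^1·0.9950^3 = -0.241235
d^2_{0,1}(2.9413) = +0.002436 -0.241235 = -0.238799
|D^2_{0,1}|² = |d^2_{0,1}(β)|² = (-0.238799)² = 0.057025 (the z-rotation phases have unit modulus)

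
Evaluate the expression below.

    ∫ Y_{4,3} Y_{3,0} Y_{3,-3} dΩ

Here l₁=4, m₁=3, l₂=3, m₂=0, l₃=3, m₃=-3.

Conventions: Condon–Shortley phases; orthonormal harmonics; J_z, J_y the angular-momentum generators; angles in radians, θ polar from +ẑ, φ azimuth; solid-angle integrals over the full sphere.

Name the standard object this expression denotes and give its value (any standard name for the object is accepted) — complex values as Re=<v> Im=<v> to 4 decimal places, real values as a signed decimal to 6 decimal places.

This is a Gaunt coefficient — the integral of a triple product of spherical harmonics over the sphere.
Rules hold: Σm=0, L=10 even, 1≤3≤7.
N = 9·7·7 = 441
Δ = 4!·4!·2!/11! = 1/34650
Racah Σ t=1..3: t=1:−1/72 t=2:+1/16 t=3:−1/72 = 5/144
⇒ 3j(4 3 3; 0 0 0)² = 2/77, sgn -1
Racah Σ t=1..1: t=1:−1/288 = -1/288
⇒ 3j(4 3 3; 3 0 -3)² = 1/22, sgn -1
4πI² = N·(3j₀)²·(3jₘ)² = 63/121
I = +1·√(0.520661/4π) = 0.20355073

Gaunt coefficient, +0.203551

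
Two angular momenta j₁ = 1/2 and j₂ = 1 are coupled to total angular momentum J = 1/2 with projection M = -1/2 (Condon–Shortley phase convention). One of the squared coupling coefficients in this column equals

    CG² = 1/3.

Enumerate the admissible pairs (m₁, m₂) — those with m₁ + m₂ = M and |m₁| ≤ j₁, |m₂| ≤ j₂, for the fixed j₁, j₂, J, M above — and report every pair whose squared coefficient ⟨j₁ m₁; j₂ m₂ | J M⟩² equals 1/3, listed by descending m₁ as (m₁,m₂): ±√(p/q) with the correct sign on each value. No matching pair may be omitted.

(-1/2,0): −√(1/3)

Admissible pairs with m₁+m₂ = M = -1/2: (-1/2,0), (1/2,-1)
  (m₁,m₂)=(1/2,-1): CG² = 2/3, CG = +√(2/3)
  (m₁,m₂)=(-1/2,0): CG² = 1/3, CG = −√(1/3)   ← matches the target
Pairs with CG² = 1/3: (-1/2,0): −√(1/3)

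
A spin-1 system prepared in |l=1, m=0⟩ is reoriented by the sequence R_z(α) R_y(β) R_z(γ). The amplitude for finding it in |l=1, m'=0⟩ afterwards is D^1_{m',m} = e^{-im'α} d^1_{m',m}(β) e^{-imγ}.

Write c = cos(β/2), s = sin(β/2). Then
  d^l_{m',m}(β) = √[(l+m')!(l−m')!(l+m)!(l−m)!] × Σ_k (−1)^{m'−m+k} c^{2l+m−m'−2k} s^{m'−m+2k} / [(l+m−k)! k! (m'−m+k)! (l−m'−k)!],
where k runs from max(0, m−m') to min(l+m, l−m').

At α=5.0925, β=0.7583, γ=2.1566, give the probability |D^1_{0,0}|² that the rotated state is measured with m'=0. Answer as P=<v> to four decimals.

First d^1_{0,0}(β=0.7583), then the phase factors e^{-i(0)α} and e^{-i(0)γ}:
c=cos(0.758300/2)=0.928980, s=sin(0.758300/2)=0.370131; N=√[1·1·1·1]=1.000000
k: max(0,(0)−(0))=0 … min(1+(0),1−(0))=1
  k=0: (−1)^0·1.0000/(1)·0.9290^2·0.3701^0 = +0.863003
  k=1: (−1)^1·1.0000/(1)·0.9290^0·0.3701^2 = -0.136997
d^1_{0,0}(0.7583) = +0.863003 -0.136997 = +0.726006
|D^1_{0,0}|² = |d^1_{0,0}(β)|² = (+0.726006)² = 0.527085 (the z-rotation phases have unit modulus)

P=0.5271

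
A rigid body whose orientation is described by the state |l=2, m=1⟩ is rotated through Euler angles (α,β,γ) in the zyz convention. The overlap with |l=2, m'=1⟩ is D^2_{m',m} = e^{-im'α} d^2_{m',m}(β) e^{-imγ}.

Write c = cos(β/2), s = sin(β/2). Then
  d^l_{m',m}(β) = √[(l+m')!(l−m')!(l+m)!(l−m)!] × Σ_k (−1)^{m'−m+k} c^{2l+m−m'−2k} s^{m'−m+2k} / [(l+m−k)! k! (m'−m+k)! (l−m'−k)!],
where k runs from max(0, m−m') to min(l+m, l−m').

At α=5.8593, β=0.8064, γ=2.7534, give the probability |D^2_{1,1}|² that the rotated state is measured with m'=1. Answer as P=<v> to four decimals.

D^2_{1,1}(5.8593,0.8064,2.7534) = e^{-i·1·5.8593}·d^2_{1,1}(0.8064)·e^{-i·1·2.7534}. Compute d first:
c=cos(0.806400/2)=0.919810, s=sin(0.806400/2)=0.392364; N=√[6·1·6·1]=6.000000
k: max(0,(1)−(1))=0 … min(2+(1),2−(1))=1
  k=0: (−1)^0·6.0000/(6)·0.9198^4·0.3924^0 = +0.715802
  k=1: (−1)^1·6.0000/(2)·0.9198^2·0.3924^2 = -0.390747
d^2_{1,1}(0.8064) = +0.715802 -0.390747 = +0.325055
|D^2_{1,1}|² = |d^2_{1,1}(β)|² = (+0.325055)² = 0.105661 (the z-rotation phases have unit modulus)

P=0.1057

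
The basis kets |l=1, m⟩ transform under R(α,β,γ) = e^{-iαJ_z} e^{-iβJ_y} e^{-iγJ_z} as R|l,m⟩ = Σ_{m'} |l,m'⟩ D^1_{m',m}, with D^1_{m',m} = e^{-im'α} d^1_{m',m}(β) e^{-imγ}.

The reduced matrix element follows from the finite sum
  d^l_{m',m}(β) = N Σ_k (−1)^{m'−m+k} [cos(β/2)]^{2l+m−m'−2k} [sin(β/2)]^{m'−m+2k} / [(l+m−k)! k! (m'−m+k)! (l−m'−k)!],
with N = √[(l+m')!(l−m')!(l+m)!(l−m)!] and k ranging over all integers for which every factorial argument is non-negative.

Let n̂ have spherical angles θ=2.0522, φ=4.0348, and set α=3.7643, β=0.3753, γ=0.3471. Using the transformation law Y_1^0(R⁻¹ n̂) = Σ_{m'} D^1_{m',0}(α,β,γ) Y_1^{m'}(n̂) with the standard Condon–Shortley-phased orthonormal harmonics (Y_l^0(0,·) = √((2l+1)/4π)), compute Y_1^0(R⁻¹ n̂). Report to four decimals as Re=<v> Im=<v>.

Need the full column D^1_{m',0} for m'=−1..1 at α=3.7643, β=0.3753, γ=0.3471.
cos(β/2)=0.982445, sin(β/2)=0.186551
d^1_{-1,0}: single k=1 term ⇒ +0.259191;  D = -0.210542-0.151170i
d^1_{0,0}: k∈[0..1] ⇒ +0.965199 -0.034801 = +0.930398;  D = +0.930398+0.000000i
d^1_{1,0}: single k=0 term ⇒ -0.259191;  D = +0.210542-0.151170i
Y_1^{m'}(θ=2.0522,φ=4.0348) and Σ D·Y over m':
  (-0.2105-0.1512i)·(-0.1920+0.2386i)  (+0.9304+0.0000i)·(-0.2262+0.0000i)  (+0.2105-0.1512i)·(+0.1920+0.2386i)
Y_1^0(R⁻¹ n̂) = -0.057518+0.000000i

Re=-0.0575 Im=0.0000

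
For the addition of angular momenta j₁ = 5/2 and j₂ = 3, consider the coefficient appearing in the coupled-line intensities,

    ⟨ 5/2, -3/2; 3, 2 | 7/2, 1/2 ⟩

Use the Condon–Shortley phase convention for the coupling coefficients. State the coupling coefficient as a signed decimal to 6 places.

+√(20/63) = +0.563436

j₁+j₂−J=2  J+j₁−j₂=3  J−j₁+j₂=4  j₁+j₂+J+1=10
(j₁±m₁, j₂±m₂, J±M) = (1,4,5,1,4,3)
P² = 9216/35
sum k=1..2:
  [1] −1/144 = -1/144
  [2] +1/24 = 1/24
S = 5/144
C² = P²·S² = 20/63 ; C = +0.563436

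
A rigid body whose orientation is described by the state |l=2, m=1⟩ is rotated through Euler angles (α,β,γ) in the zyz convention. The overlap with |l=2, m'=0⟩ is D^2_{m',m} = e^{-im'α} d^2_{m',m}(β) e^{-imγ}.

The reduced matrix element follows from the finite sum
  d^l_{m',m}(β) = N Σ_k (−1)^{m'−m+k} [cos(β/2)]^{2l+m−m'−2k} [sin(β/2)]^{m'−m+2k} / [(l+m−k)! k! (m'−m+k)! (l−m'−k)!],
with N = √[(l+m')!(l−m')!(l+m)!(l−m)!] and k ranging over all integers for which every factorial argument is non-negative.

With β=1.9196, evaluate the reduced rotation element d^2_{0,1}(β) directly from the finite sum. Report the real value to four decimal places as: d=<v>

d=-0.3934

d^2_{0,1}(β=1.9196) via the finite sum:
c=cos(1.919600/2)=0.573684, s=sin(1.919600/2)=0.819077; N=√[2·2·6·1]=4.898979
Admissible k: 1..2 (factorial args all ≥0)
  k=1: (−1)^0·4.8990/(2)·0.5737^3·0.8191^1 = +0.378807
  k=2: (−1)^1·4.8990/(2)·0.5737^1·0.8191^3 = -0.772186
d^2_{0,1}(1.9196) = +0.378807 -0.772186 = -0.393379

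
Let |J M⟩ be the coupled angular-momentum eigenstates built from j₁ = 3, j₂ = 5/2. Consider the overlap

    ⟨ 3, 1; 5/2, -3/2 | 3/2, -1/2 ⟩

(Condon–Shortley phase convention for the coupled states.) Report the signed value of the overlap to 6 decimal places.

-0.483046

triangle: 4!·2!·1!/8! = 48/40320
(j±m)!: 4!·2!·1!·4!·1!·2! = 2304
prefactor² = (2J+1)·Δ·N² = 384/35
  k=0: +1/(0!·4!·2!·1!·0!·0!) = 1/48
  k=1: −1/(1!·3!·1!·0!·1!·1!) = -1/6
Σ = -7/48  ⇒  CG² = 384/35·(-7/48)² = 7/30
CG = −√(7/30) = -0.483046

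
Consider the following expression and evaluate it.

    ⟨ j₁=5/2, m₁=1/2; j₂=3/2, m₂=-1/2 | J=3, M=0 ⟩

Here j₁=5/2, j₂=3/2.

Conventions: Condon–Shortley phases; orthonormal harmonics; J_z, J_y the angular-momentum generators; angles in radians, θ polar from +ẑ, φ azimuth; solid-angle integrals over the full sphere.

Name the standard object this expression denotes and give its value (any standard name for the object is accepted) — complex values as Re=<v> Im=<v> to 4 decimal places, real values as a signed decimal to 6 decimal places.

This is a Clebsch–Gordan (vector-coupling) coefficient.
j₁+j₂−J=1  J+j₁−j₂=4  J−j₁+j₂=2  j₁+j₂+J+1=8
(j₁±m₁, j₂±m₂, J±M) = (3,2,1,2,3,3)
P² = 36/5
sum k=0..1:
  [0] +1/4 = 1/4
  [1] −1/12 = -1/12
S = 1/6
C² = P²·S² = 1/5 ; C = +0.447214

Clebsch–Gordan coefficient, +√(1/5) ≈ +0.447214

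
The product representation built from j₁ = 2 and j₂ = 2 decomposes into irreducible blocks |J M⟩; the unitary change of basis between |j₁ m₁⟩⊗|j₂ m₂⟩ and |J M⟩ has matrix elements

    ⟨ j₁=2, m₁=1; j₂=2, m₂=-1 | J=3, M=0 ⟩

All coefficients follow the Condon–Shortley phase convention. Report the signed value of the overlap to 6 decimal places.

j₁+j₂−J=1  J+j₁−j₂=3  J−j₁+j₂=3  j₁+j₂+J+1=8
(j₁±m₁, j₂±m₂, J±M) = (3,1,1,3,3,3)
P² = 81/10
sum k=0..1:
  [0] +1/4 = 1/4
  [1] −1/36 = -1/36
S = 2/9
C² = P²·S² = 2/5 ; C = +0.632456

+√(2/5) = +0.632456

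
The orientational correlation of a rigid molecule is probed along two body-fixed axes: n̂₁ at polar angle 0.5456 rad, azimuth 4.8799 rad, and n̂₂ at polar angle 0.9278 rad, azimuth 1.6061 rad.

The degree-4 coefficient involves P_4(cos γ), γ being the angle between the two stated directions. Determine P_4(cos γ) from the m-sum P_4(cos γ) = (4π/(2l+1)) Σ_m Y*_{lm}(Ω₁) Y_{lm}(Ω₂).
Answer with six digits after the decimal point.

0.337300

Summing Y*_{l m}(θ₁,φ₁)·Y_{l m}(θ₂,φ₂) over m ∈ [−4, 4]; prefactor 4π/(2·4+1) = 1.396263:
  [-4]  conj(Y_{4,-4})(Ω₁) = (0.025153, 0.019929) ; Y_{4,-4}(Ω₂) = (0.179729, -0.025550) ; Δ = (0.005030, 0.002939)
  [-3]  conj(Y_{4,-3})(Ω₁) = (-0.072015, 0.131032) ; Y_{4,-3}(Ω₂) = (0.040667, 0.382536) ; Δ = (-0.053053, -0.022220)
  [-2]  conj(Y_{4,-2})(Ω₁) = (-0.350082, -0.121880) ; Y_{4,-2}(Ω₂) = (-0.324134, 0.022924) ; Δ = (0.116268, 0.031480)
  [-1]  conj(Y_{4,-1})(Ω₁) = (0.074001, -0.437630) ; Y_{4,-1}(Ω₂) = (0.003873, 0.109669) ; Δ = (0.048281, 0.006421)
  [+0]  conj(Y_{4,0})(Ω₁) = (-0.024700, -0.000000) ; Y_{4,0}(Ω₂) = (-0.345037, 0.000000) ; Δ = (0.008522, 0.000000)
  [+1]  conj(Y_{4,1})(Ω₁) = (-0.074001, -0.437630) ; Y_{4,1}(Ω₂) = (-0.003873, 0.109669) ; Δ = (0.048281, -0.006421)
  [+2]  conj(Y_{4,2})(Ω₁) = (-0.350082, 0.121880) ; Y_{4,2}(Ω₂) = (-0.324134, -0.022924) ; Δ = (0.116268, -0.031480)
  [+3]  conj(Y_{4,3})(Ω₁) = (0.072015, 0.131032) ; Y_{4,3}(Ω₂) = (-0.040667, 0.382536) ; Δ = (-0.053053, 0.022220)
  [+4]  conj(Y_{4,4})(Ω₁) = (0.025153, -0.019929) ; Y_{4,4}(Ω₂) = (0.179729, 0.025550) ; Δ = (0.005030, -0.002939)
Total Σ_m = (0.241573, -0.000000). Multiply by 1.396263: (0.337300, -0.000000). P_4(cos γ) = 0.337300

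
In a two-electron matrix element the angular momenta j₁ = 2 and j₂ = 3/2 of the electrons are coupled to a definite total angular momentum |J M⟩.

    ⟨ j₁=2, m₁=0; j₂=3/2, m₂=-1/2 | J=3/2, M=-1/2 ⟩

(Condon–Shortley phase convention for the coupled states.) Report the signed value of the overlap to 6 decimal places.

-0.447214

√[4·2!2!1!/6! · 2!2!1!2!1!2!] = √(16/45)
  +(−1)^0/∏(0,2,2,1,0,0)! = 1/4  (running 1/4)
  +(−1)^1/∏(1,1,1,0,1,1)! = -1  (running -3/4)
⟨..|..⟩ = √(16/45)·(-3/4) = -0.447214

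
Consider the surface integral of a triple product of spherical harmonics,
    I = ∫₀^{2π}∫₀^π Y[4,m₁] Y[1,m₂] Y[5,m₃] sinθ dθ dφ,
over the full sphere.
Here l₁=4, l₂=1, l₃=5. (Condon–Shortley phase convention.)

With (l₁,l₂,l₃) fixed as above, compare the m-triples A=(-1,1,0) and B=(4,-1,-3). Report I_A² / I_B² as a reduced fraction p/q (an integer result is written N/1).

Same 4,1,5: normalisation and zero-m 3j drop out of the ratio.
A: Δ: 0! 8! 2! / 11! → 1/495; sum: t=0:+1/1440 = 1/1440; 3j²(4 1 5; -1 1 0) = Δ·Π!·Σ² = 2/99  (sign -1)
B: Δ: 0! 8! 2! / 11! → 1/495; sum: t=0:+1/80640 = 1/80640; 3j²(4 1 5; 4 -1 -3) = Δ·Π!·Σ² = 1/495  (sign +1)
I_A²/I_B² = (2/99)/(1/495) = 10/1

10/1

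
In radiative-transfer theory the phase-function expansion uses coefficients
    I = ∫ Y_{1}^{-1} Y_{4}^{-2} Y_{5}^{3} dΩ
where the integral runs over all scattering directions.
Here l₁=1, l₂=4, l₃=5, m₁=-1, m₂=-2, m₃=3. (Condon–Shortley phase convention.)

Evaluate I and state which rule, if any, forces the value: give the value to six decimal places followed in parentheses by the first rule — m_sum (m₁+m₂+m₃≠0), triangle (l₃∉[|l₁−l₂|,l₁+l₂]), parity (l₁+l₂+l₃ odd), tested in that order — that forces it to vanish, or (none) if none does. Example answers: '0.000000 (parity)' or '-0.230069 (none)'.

-0.259847 (none)

m-sum 0 ✓  L=10 even ✓  3≤5≤5 ✓
Π(2lᵢ+1) = 3×9×11 = 297
triangle coeff Δ(1,4,5) = 1/495
Σ_t [0,0]: t=0:+1/576 = 1/576
(3j)²=5/99 [(1 4 5; 0 0 0)], sign=-1
Σ_t [0,0]: t=0:+1/2880 = 1/2880
(3j)²=28/495 [(1 4 5; -1 -2 3)], sign=+1
⇒ 4πI² = 28/33
I = (-1)√(28/33/(4π)) = -0.25984664
No selection rule forces the value: the integral is nonzero (none).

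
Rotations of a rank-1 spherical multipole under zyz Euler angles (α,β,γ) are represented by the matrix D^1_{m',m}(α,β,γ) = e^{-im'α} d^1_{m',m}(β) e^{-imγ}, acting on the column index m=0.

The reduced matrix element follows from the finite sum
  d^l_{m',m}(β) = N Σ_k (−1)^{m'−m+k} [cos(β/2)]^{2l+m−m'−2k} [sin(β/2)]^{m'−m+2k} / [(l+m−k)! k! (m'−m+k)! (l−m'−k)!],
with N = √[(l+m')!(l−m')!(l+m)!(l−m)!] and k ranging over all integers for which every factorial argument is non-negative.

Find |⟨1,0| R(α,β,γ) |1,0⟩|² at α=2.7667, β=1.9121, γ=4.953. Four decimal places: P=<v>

P=0.1120

D^1_{0,0}(2.7667,1.9121,4.9530) = e^{-i·0·2.7667}·d^1_{0,0}(1.9121)·e^{-i·0·4.9530}. Compute d first:
c=cos(1.912100/2)=0.576751, s=sin(1.912100/2)=0.816920; N=√[1·1·1·1]=1.000000
k: max(0,(0)−(0))=0 … min(1+(0),1−(0))=1
  k=0: (−1)^0·1.0000/(1)·0.5768^2·0.8169^0 = +0.332642
  k=1: (−1)^1·1.0000/(1)·0.5768^0·0.8169^2 = -0.667358
d^1_{0,0}(1.9121) = +0.332642 -0.667358 = -0.334716
|D^1_{0,0}|² = |d^1_{0,0}(β)|² = (-0.334716)² = 0.112035 (the z-rotation phases have unit modulus)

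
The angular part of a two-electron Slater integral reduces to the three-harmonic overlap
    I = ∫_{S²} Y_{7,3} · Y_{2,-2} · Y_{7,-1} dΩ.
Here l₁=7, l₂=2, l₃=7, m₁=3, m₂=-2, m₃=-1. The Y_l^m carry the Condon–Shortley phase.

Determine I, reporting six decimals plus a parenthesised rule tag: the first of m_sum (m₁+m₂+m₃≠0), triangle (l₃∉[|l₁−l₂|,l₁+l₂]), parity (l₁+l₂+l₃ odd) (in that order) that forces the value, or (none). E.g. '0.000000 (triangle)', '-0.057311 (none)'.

m-sum 0 ✓  L=16 even ✓  5≤7≤9 ✓
Π(2lᵢ+1) = 15×5×15 = 1125
triangle coeff Δ(7,2,7) = 1/185640
Σ_t [0,2]: t=0:+1/2419200 t=1:−1/518400 t=2:+1/2419200 = -1/907200
(3j)²=56/3315 [(7 2 7; 0 0 0)], sign=+1
Σ_t [0,0]: t=0:+1/3870720 = 1/3870720
(3j)²=135/6188 [(7 2 7; 3 -2 -1)], sign=+1
⇒ 4πI² = 20250/48841
I = (+1)√(20250/48841/(4π)) = 0.18164160
No selection rule forces the value: the integral is nonzero (none).

0.181642 (none)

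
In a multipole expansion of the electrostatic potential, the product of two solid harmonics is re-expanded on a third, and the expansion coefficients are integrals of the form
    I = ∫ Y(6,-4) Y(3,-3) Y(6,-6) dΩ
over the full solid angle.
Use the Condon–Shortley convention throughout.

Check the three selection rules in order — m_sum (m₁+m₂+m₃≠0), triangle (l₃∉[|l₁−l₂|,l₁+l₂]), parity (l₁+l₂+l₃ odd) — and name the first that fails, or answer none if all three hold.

m_sum

Σmᵢ = -13  ✗
l₃∈[|l₁−l₂|,l₁+l₂]=[3,9], have l₃=6
Σlᵢ = 15 ⇒ odd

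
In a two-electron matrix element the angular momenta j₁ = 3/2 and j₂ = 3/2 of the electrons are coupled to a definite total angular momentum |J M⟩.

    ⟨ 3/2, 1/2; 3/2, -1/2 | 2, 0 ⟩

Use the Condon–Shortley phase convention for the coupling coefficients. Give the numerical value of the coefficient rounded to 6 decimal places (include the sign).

triangle: 1!×2!×2!/6! = 4/720
(j±m)!: 2!×1!×1!×2!×2!×2! = 16
prefactor² = (2J+1)×Δ×N² = 4/9
  k=0: +1/(0!×1!×1!×1!×1!×1!) = 1
  k=1: −1/(1!×0!×0!×0!×2!×2!) = -1/4
Σ = 3/4  ⇒  CG² = 4/9×(3/4)² = 1/4
CG = +√(1/4) = +0.500000

+√(1/4) ≈ +0.500000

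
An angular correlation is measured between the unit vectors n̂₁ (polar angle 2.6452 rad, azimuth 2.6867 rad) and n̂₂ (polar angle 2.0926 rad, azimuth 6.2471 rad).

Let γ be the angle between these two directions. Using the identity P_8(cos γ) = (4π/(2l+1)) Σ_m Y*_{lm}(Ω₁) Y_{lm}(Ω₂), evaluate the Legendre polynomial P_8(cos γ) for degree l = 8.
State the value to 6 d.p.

Expand P_8 via completeness: Σ_{m} conj(Y_{8,m}) at Ω₁ times Y_{8,m} at Ω₂ —
  m=-8: (-0.00120 + 0.00065j) × (0.15764 + 0.04681j) = -0.00022 + 0.00005j  (running Σ = -0.00022 + 0.00005j)
  m=-7: (-0.01007 + 0.00043j) × (-0.36618 - 0.09452j) = 0.00373 + 0.00079j  (running Σ = 0.00351 + 0.00084j)
  m=-6: (-0.04265 - 0.01865j) × (0.42553 + 0.09360j) = -0.01640 - 0.01193j  (running Σ = -0.01290 - 0.01109j)
  m=-5: (-0.09746 - 0.11485j) × (-0.14189 - 0.02588j) = 0.01086 + 0.01882j  (running Σ = -0.00204 + 0.00773j)
  m=-4: (-0.08465 - 0.33323j) × (-0.27370 - 0.03978j) = 0.00991 + 0.09457j  (running Σ = 0.00787 + 0.10230j)
  m=-3: (0.10548 - 0.50447j) × (0.29675 + 0.03225j) = 0.04757 - 0.14630j  (running Σ = 0.05544 - 0.04400j)
  m=-2: (0.23018 - 0.29597j) × (0.13659 + 0.00988j) = 0.03436 - 0.03815j  (running Σ = 0.08981 - 0.08215j)
  m=-1: (-0.15225 + 0.07446j) × (-0.32728 - 0.01182j) = 0.05071 - 0.02257j  (running Σ = 0.14051 - 0.10472j)
  m=0: (-0.44345 + 0.00000j) × (-0.09065 + 0.00000j) = 0.04020 + 0.00000j  (running Σ = 0.18071 - 0.10472j)
  m=1: (0.15225 + 0.07446j) × (0.32728 - 0.01182j) = 0.05071 + 0.02257j  (running Σ = 0.23142 - 0.08215j)
  m=2: (0.23018 + 0.29597j) × (0.13659 - 0.00988j) = 0.03436 + 0.03815j  (running Σ = 0.26578 - 0.04400j)
  m=3: (-0.10548 - 0.50447j) × (-0.29675 + 0.03225j) = 0.04757 + 0.14630j  (running Σ = 0.31335 + 0.10230j)
  m=4: (-0.08465 + 0.33323j) × (-0.27370 + 0.03978j) = 0.00991 - 0.09457j  (running Σ = 0.32326 + 0.00773j)
  m=5: (0.09746 - 0.11485j) × (0.14189 - 0.02588j) = 0.01086 - 0.01882j  (running Σ = 0.33412 - 0.01109j)
  m=6: (-0.04265 + 0.01865j) × (0.42553 - 0.09360j) = -0.01640 + 0.01193j  (running Σ = 0.31772 + 0.00084j)
  m=7: (0.01007 + 0.00043j) × (0.36618 - 0.09452j) = 0.00373 - 0.00079j  (running Σ = 0.32144 + 0.00005j)
  m=8: (-0.00120 - 0.00065j) × (0.15764 - 0.04681j) = -0.00022 - 0.00005j  (running Σ = 0.32122 - 0.00000j)
Σ over m = 0.32122 - 0.00000j; ×(4π/17) → 0.23745 - 0.00000j. Real part: 0.237448

0.237448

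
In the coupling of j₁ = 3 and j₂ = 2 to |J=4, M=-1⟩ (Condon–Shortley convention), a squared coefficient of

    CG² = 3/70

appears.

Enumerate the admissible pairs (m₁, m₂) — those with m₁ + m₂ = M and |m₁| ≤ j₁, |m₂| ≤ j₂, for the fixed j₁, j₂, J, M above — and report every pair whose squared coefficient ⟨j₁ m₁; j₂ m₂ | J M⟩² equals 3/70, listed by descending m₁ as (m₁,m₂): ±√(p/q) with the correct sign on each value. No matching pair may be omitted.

(-3,2): −√(3/70)

Admissible pairs with m₁+m₂ = M = -1: (-3,2), (-2,1), (-1,0), (0,-1), (1,-2)
  (m₁,m₂)=(1,-2): CG² = 2/7, CG = +√(2/7)
  (m₁,m₂)=(0,-1): CG² = 3/14, CG = +√(3/14)
  (m₁,m₂)=(-1,0): CG² = 3/28, CG = −√(3/28)
  (m₁,m₂)=(-2,1): CG² = 7/20, CG = −√(7/20)
  (m₁,m₂)=(-3,2): CG² = 3/70, CG = −√(3/70)   ← matches the target
Pairs with CG² = 3/70: (-3,2): −√(3/70)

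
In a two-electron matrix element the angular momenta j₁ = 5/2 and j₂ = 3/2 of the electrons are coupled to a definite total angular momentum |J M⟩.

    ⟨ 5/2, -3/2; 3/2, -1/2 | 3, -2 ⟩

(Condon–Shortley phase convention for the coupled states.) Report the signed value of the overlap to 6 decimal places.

-0.288675

j₁+j₂−J=1  J+j₁−j₂=4  J−j₁+j₂=2  j₁+j₂+J+1=8
(j₁±m₁, j₂±m₂, J±M) = (1,4,1,2,1,5)
P² = 48
sum k=0..1:
  [0] +1/24 = 1/24
  [1] −1/12 = -1/12
S = -1/24
C² = P²·S² = 1/12 ; C = -0.288675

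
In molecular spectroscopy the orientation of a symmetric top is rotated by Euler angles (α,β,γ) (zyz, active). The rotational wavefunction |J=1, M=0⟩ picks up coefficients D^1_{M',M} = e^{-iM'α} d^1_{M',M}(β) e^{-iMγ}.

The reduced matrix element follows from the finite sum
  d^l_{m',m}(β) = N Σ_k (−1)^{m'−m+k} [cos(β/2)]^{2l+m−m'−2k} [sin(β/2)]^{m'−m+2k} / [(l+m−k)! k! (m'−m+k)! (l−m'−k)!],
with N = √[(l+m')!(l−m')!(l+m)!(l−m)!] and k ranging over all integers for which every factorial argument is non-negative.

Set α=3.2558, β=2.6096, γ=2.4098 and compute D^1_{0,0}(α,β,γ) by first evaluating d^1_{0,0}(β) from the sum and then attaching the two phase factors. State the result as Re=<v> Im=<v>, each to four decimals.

Re=-0.8618 Im=0.0000

Split into d^1_{0,0}(β=2.6096) × two z-phases.
c=cos(2.609600/2)=0.262871, s=sin(2.609600/2)=0.964831; N=√[1·1·1·1]=1.000000
k: max(0,(0)−(0))=0 … min(1+(0),1−(0))=1
  k=0: (−1)^0·1.0000/(1)·0.2629^2·0.9648^0 = +0.069101
  k=1: (−1)^1·1.0000/(1)·0.2629^0·0.9648^2 = -0.930899
d^1_{0,0}(2.6096) = +0.069101 -0.930899 = -0.861798
Attach z-rotation phases: D = e^{-i(0)(3.2558)}·(-0.861798)·e^{-i(0)(2.4098)} = -0.861798+0.000000i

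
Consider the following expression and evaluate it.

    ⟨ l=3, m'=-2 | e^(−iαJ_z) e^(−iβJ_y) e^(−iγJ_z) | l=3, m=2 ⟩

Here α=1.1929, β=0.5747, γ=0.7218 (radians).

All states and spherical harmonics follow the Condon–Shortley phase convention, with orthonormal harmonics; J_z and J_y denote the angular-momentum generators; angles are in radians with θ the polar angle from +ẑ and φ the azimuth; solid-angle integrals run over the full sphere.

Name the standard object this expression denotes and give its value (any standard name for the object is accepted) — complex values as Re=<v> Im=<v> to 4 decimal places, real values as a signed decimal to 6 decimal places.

This is a Wigner D-matrix element — the rotation-matrix element ⟨l m'| R(α,β,γ) |l m⟩ in the angular-momentum basis.
Split into d^3_{-2,2}(β=0.5747) × two z-phases.
c=cos(0.574700/2)=0.958998, s=sin(0.574700/2)=0.283412; N=√[1·120·120·1]=120.000000
k∈{4,5} keeps every argument non-negative
  k=4: (−1)^0·120.0000/(24)·0.9590^2·0.2834^4 = +0.029667
  k=5: (−1)^1·120.0000/(120)·0.9590^0·0.2834^6 = -0.000518
d^3_{-2,2}(0.5747) = +0.029667 -0.000518 = +0.029149
D = (-0.727728+0.685866i)·(+0.029149)·(+0.126854-0.991921i) = +0.017140+0.023577i

Wigner D-matrix element, Re=0.0171 Im=0.0236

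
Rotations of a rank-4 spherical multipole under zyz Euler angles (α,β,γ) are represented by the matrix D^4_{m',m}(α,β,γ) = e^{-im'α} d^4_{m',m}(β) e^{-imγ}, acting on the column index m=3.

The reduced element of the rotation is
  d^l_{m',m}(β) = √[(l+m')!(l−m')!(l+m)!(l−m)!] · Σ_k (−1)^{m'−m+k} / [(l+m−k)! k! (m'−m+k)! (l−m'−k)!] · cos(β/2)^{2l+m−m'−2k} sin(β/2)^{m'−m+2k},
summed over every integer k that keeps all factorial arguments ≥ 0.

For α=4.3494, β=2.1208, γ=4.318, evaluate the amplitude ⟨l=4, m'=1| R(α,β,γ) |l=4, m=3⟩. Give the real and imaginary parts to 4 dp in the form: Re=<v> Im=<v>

D^4_{1,3}(4.3494,2.1208,4.3180) = e^{-i·1·4.3494}·d^4_{1,3}(2.1208)·e^{-i·3·4.3180}. Compute d first:
With c≡cos(β/2)=0.488523 and s≡sin(β/2)=0.872551, N=[120·6·5040·1]^{1/2}=1904.940944
Admissible k: 2..3 (factorial args all ≥0)
  k=2: (−1)^0·1904.9409/(240)·0.4885^6·0.8726^2 = +0.082141
  k=3: (−1)^1·1904.9409/(144)·0.4885^4·0.8726^4 = -0.436740
d^4_{1,3}(2.1208) = +0.082141 -0.436740 = -0.354598
Phases: e^{-i·(1)·4.3494}=-0.355070+0.934840i, e^{-i·(3)·4.3180}=+0.925808-0.377995i ⇒ D=-0.008737-0.354491i

Re=-0.0087 Im=-0.3545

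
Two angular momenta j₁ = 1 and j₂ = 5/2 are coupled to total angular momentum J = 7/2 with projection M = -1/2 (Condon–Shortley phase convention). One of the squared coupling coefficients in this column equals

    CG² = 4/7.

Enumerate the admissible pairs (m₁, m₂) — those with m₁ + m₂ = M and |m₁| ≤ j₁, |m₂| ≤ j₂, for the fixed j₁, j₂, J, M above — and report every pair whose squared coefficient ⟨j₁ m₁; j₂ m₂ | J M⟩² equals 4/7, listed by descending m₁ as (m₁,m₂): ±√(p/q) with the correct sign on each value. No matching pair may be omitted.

Admissible pairs with m₁+m₂ = M = -1/2: (-1,1/2), (0,-1/2), (1,-3/2)
  (m₁,m₂)=(1,-3/2): CG² = 1/7, CG = +√(1/7)
  (m₁,m₂)=(0,-1/2): CG² = 4/7, CG = +√(4/7)   ← matches the target
  (m₁,m₂)=(-1,1/2): CG² = 2/7, CG = +√(2/7)
Pairs with CG² = 4/7: (0,-1/2): +√(4/7)

(0,-1/2): +√(4/7)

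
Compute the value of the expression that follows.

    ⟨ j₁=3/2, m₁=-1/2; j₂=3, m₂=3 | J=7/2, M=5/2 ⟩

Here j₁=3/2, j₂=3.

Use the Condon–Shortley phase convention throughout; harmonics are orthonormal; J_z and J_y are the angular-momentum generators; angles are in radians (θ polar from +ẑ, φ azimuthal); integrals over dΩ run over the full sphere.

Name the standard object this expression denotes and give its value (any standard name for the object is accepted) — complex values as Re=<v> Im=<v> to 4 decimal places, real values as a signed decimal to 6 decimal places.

Clebsch–Gordan coefficient, −√(8/21) ≈ -0.617213

This is a Clebsch–Gordan (vector-coupling) coefficient.
√[8·1!2!5!/9! · 1!2!6!0!6!1!] = √(38400/7)
  +(−1)^1/∏(1,0,1,5,1,0)! = -1/120  (running -1/120)
⟨..|..⟩ = √(38400/7)·(-1/120) = -0.617213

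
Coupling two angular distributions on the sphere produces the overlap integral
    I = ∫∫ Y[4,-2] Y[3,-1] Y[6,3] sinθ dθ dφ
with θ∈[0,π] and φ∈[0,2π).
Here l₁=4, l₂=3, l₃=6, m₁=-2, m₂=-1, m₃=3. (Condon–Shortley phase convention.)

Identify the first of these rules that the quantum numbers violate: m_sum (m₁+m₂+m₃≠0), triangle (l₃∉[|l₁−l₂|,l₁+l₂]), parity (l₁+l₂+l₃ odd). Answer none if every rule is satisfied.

parity

m₁+m₂+m₃ = -2 − 1 + 3 = 0  ✓
triangle: |4−3|=1 ≤ l₃=6 ≤ 4+3=7  ✓
parity: l₁+l₂+l₃ = 13 is odd  ✗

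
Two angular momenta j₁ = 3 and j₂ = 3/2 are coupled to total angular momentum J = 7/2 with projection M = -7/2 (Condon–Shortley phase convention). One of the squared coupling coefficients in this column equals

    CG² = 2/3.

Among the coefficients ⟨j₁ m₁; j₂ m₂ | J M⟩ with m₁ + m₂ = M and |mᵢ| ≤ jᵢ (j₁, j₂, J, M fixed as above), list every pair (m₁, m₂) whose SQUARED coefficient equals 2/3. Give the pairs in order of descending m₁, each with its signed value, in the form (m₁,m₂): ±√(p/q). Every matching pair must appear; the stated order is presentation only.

Admissible pairs with m₁+m₂ = M = -7/2: (-3,-1/2), (-2,-3/2)
  (m₁,m₂)=(-2,-3/2): CG² = 1/3, CG = +√(1/3)
  (m₁,m₂)=(-3,-1/2): CG² = 2/3, CG = −√(2/3)   ← matches the target
Pairs with CG² = 2/3: (-3,-1/2): −√(2/3)

(-3,-1/2): −√(2/3)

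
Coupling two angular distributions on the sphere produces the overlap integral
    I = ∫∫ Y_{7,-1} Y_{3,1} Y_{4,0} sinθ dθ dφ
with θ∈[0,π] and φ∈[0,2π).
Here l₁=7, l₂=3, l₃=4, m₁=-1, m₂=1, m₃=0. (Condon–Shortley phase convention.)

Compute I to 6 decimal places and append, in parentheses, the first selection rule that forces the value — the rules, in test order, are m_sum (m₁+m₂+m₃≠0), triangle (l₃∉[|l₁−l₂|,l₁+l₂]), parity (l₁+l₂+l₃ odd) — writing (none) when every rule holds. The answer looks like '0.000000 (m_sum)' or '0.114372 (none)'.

-0.218337 (none)

Rules hold: Σm=0, L=14 even, 4≤4≤10.
N = 15·7·9 = 945
Δ = 6!·8!·0!/15! = 1/45045
Racah Σ t=3..3: t=3:−1/20736 = -1/20736
⇒ 3j(7 3 4; 0 0 0)² = 35/1287, sgn -1
Racah Σ t=4..4: t=4:+1/27648 = 1/27648
⇒ 3j(7 3 4; -1 1 0)² = 10/429, sgn +1
4πI² = N·(3j₀)²·(3jₘ)² = 12250/20449
I = -1·√(0.599051/4π) = -0.21833687
No selection rule forces the value: the integral is nonzero (none).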